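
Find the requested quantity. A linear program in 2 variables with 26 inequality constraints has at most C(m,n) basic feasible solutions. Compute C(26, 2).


Each vertex corresponds to some choice of n active constraints out of m, so the number of vertices is at most C(m, n) = m! / (n!(m-n)!).
m = 26, n = 2
Numerator: 26 * 25
Denominator: 2! = 2
C(26, 2) = 325


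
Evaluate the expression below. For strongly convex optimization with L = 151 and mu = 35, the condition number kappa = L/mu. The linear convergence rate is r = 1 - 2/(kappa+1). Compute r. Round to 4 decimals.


Step 1: Compute the condition number.
kappa = L/mu = 151/35 = 4.3143
Step 2: Compute the convergence rate.
r = 1 - 2/(kappa + 1) = 1 - 2*mu/(L + mu) = (L - mu)/(L + mu) = 116/186 = 0.6237


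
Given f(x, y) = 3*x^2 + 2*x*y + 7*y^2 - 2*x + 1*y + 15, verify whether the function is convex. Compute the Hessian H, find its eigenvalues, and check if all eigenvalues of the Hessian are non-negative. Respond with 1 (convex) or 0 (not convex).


The Hessian of f(x,y) = 3*x^2 + 2*x*y + 7*y^2 - 2*x + 1*y + 15 is:
H = [[6, 2], [2, 14]]
Trace = 6 + 14 = 20
Determinant = 6*14 - (2)^2 = 80
Discriminant = (20)^2 - 4*80 = 80.0
Eigenvalues: lambda_1 = 5.5279, lambda_2 = 14.4721
The function is convex.

1


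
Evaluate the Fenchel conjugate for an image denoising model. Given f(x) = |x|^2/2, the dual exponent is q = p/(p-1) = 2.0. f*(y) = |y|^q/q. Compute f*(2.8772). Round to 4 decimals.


The conjugate exponent q satisfies 1/p + 1/q = 1.
p = 2, so q = 2/(2 - 1) = 2.0
|y|^q = 2.8772^2.0 = 8.2783
f*(2.8772) = 8.2783 / 2.0 = 4.1391


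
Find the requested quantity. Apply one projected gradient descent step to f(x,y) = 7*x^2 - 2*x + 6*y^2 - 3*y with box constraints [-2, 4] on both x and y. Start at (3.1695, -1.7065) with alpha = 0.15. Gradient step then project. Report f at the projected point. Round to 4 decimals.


Step 1: Compute gradient at (3.1695, -1.7065).
grad_x = 2*7*3.1695 - 2 = 42.373
grad_y = 2*6*-1.7065 - 3 = -23.478
Step 2: Gradient step.
x_raw = 3.1695 - 0.15*42.373 = -3.1865
y_raw = -1.7065 - 0.15*-23.478 = 1.8152
Step 3: Project onto [-2, 4].
x_proj = clip(-3.1865) = -2.0
y_proj = clip(1.8152) = 1.8152
Step 4: Evaluate f.
f(-2.0, 1.8152) = 46.3241


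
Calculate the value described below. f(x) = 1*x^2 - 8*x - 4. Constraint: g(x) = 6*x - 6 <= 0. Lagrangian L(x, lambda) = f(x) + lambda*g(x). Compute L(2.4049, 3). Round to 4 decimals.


Step 1: Evaluate f(x).
f(2.4049) = 1*2.4049^2 - 8*2.4049 - 4 = -17.4557
Step 2: Evaluate g(x).
g(2.4049) = 6*2.4049 - 6 = 8.4294
Step 3: Compute Lagrangian.
L = -17.4557 + 3*8.4294 = 7.8325


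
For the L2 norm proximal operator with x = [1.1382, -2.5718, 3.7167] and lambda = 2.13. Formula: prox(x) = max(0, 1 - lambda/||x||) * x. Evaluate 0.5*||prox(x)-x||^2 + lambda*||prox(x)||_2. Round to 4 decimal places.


Step 1: Compute ||x||.
||x|| = 4.6608
Step 2: Compute scaling factor.
scale = max(0, 1 - 2.13/4.6608) = 0.543
Step 3: prox(x) = [0.618, -1.3965, 2.0182]
||prox(x)|| = 2.5308
Step 4: Proximal objective.
0.5*||prox-x||^2 = 2.2685
lambda*||prox|| = 5.3906
Total = 7.6592


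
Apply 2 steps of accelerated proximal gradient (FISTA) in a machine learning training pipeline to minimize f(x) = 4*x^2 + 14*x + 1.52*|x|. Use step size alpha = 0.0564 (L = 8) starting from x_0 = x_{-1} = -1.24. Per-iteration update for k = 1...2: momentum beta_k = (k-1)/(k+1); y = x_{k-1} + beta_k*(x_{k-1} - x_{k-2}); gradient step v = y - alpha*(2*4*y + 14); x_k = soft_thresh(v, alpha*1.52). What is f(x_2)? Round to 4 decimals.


FISTA on f(x) = 4*x^2 + 14*x + 1.52*|x|
L = 8, alpha = 0.0564
Iteration 1: beta = 0.0, y = -1.24 + 0.0*(-1.24 + 1.24) = -1.24
  grad(y) = 4.08, v = y - alpha*grad = -1.4701
  prox(v) = soft_thresh(-1.4701, 0.0857) = -1.3844
Iteration 2: beta = 0.3333, y = -1.3844 + 0.3333*(-1.3844 + 1.24) = -1.4325
  grad(y) = 2.5399, v = y - alpha*grad = -1.5758
  prox(v) = soft_thresh(-1.5758, 0.0857) = -1.49
f(x_2) = 4*(-1.49)^2 + 14*(-1.49) + 1.52*|-1.49| = -9.7148


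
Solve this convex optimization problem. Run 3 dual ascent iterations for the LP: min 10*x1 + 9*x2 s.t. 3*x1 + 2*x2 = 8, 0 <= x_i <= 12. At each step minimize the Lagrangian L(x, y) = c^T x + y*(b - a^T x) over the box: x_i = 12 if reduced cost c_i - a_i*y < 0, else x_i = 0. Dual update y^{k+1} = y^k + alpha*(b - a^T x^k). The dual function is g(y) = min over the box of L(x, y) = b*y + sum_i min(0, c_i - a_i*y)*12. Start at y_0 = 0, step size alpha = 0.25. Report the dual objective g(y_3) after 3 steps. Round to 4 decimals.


Dual ascent for LP: min 10*x1 + 9*x2, 3*x1 + 2*x2 = 8, 0 <= x_i <= 12
Step 1: y^k = 0.0, reduced costs: (10.0, 9.0)
  x^k = (0.0, 0.0), subgradient = b - a^T x = 8.0
  y^{k+1} = 0.0 + 0.25*8.0 = 2.0
Step 2: y^k = 2.0, reduced costs: (4.0, 5.0)
  x^k = (0.0, 0.0), subgradient = b - a^T x = 8.0
  y^{k+1} = 2.0 + 0.25*8.0 = 4.0
Step 3: y^k = 4.0, reduced costs: (-2.0, 1.0)
  x^k = (12.0, 0.0), subgradient = b - a^T x = -28.0
  y^{k+1} = 4.0 + 0.25*-28.0 = -3.0
Dual objective at y_3 = -3.0: reduced costs (19.0, 15.0), box minimizer x = (0.0, 0.0)
g(y_3) = b*y + (c1 - a1*y)*x1 + (c2 - a2*y)*x2 = 8*(-3.0) + 19.0*0.0 + 15.0*0.0 = -24.0 + 0.0 + 0.0 = -24.0


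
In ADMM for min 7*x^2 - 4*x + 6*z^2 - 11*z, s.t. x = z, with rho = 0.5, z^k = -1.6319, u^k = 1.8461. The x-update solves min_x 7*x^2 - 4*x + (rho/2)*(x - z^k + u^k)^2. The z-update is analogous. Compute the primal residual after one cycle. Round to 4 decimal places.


ADMM iteration with rho = 0.5, z^k = -1.6319, u^k = 1.8461
Step 1: x-update.
Minimize 7*x^2 - 4*x + (0.5/2)*(x + 1.6319 + 1.8461)^2
FOC: (2*7 + 0.5)*x = 4 + 0.5*(-1.6319 - 1.8461)
x^{k+1} = 0.1559
Step 2: z-update.
Minimize 6*z^2 - 11*z + (0.5/2)*(0.1559 - z + 1.8461)^2
FOC: (2*6 + 0.5)*z = 11 + 0.5*(0.1559 + 1.8461)
z^{k+1} = 0.9601
Step 3: u-update.
u^{k+1} = 1.8461 + 0.1559 - 0.9601 = 1.0419
Step 4: Primal residual = |0.1559 - 0.9601| = 0.8042


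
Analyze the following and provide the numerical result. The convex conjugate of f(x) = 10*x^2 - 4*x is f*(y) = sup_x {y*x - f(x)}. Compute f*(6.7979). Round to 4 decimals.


f*(y) = sup_x {y*x - a*x^2 - b*x} = sup_x {(y-b)*x - a*x^2}
FOC: (y - b) - 2a*x = 0 => x* = (y - b)/(2a)
x* = (6.7979 + 4)/(2*10) = 0.5399
f*(6.7979) = (y-b)^2/(4a) = (6.7979 + 4)^2/(4*10)
= 116.5946/40 = 2.9149


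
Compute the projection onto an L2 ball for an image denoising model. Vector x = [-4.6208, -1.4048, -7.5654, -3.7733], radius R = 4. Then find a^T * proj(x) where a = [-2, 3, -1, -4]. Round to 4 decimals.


Step 1: Compute ||x|| (intermediates to 6 decimals).
||x|| = sqrt((-4.6208)^2 + (-1.4048)^2 + (-7.5654)^2 + (-3.7733)^2) = 9.736443
Step 2: Project.
Since ||x|| > R, scale = R/||x|| = 4/9.736443 = 0.410828, proj(x) = scale * x
proj(x) = [-1.898354, -0.577131, -3.108078, -1.550177]
Step 3: Dot product.
a^T * proj(x) = -2*(-1.898354) + 3*(-0.577131) - 1*(-3.108078) - 4*(-1.550177) = 11.3741


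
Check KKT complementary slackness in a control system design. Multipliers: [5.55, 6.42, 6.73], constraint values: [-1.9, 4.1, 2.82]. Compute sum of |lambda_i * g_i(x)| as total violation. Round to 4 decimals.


KKT complementary slackness check:
lambda_1 * g_1 = 5.55 * -1.9 = -10.545
lambda_2 * g_2 = 6.42 * 4.1 = 26.322
lambda_3 * g_3 = 6.73 * 2.82 = 18.9786
Total violation = 10.545 + 26.322 + 18.9786 = 55.8456


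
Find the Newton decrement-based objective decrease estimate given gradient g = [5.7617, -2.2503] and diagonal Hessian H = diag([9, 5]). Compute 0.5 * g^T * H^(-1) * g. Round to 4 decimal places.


Step 1: H is diagonal, so H^(-1) * g = [0.6402, -0.4501].
Step 2: g^T H^(-1) g = sum_i g_i^2 / H_ii
  = (5.7617)^2/9 + (-2.2503)^2/5
  = 3.6886 + 1.0128 = 4.7013
Step 3: Objective decrease = 0.5 * g^T H^(-1) g = 2.3507


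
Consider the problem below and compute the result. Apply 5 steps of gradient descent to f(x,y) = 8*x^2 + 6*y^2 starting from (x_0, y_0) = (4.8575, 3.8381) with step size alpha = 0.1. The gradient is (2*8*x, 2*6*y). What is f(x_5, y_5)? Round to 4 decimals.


Gradient descent on f(x,y) = 8*x^2 + 6*y^2.
Starting point: (4.8575, 3.8381), alpha = 0.1
Step 1: grad_x = 2*8*4.8575 = 77.72, grad_y = 2*6*3.8381 = 46.0572
  x_1 = 4.8575 - 0.1*77.72 = -2.9145
  y_1 = 3.8381 - 0.1*46.0572 = -0.7676
Step 2: grad_x = 2*8*-2.9145 = -46.632, grad_y = 2*6*-0.7676 = -9.2114
  x_2 = -2.9145 - 0.1*-46.632 = 1.7487
  y_2 = -0.7676 - 0.1*-9.2114 = 0.1535
Step 3: grad_x = 2*8*1.7487 = 27.9792, grad_y = 2*6*0.1535 = 1.8423
  x_3 = 1.7487 - 0.1*27.9792 = -1.0492
  y_3 = 0.1535 - 0.1*1.8423 = -0.0307
Step 4: grad_x = 2*8*-1.0492 = -16.7875, grad_y = 2*6*-0.0307 = -0.3685
  x_4 = -1.0492 - 0.1*-16.7875 = 0.6295
  y_4 = -0.0307 - 0.1*-0.3685 = 0.0061
Step 5: grad_x = 2*8*0.6295 = 10.0725, grad_y = 2*6*0.0061 = 0.0737
  x_5 = 0.6295 - 0.1*10.0725 = -0.3777
  y_5 = 0.0061 - 0.1*0.0737 = -0.0012
f(-0.3777, -0.0012) = 8*(-0.3777)^2 + 6*(-0.0012)^2 = 1.1414


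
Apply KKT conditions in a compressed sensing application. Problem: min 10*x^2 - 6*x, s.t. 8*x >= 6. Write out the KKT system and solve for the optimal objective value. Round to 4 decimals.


Step 1: Try lambda = 0 (constraint inactive).
x_unc = 6/(2*10) = 0.3
Check: 8*0.3 = 2.4 < 6 -- violated!
Step 2: Constraint must be active: 8*x = 6
x* = 6/8 = 0.75
lambda = (2*10*0.75 - 6)/8 = 1.125
Step 3: Compute optimal value.
f(x*) = 10*0.75^2 - 6*0.75 = 1.125


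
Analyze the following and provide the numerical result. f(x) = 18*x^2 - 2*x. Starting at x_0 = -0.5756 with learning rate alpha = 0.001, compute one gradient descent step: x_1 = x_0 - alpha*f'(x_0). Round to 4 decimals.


We compute the gradient at x_0 and apply the update.
f'(x) = 36*x - 2
f'(-0.5756) = 36*-0.5756 - 2 = -22.7216
x_1 = -0.5756 - 0.001*-22.7216 = -0.5529


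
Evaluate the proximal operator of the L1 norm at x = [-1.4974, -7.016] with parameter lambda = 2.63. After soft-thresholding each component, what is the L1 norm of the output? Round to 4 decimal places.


Soft-thresholding with lambda = 2.63:
prox(-1.4974) = sign(-1.4974)*max(|-1.4974| - 2.63, 0) = 0.0
prox(-7.016) = sign(-7.016)*max(|-7.016| - 2.63, 0) = -4.386
prox(x) = [0.0, -4.386]
||prox(x)||_1 = 0.0 + 4.386 = 4.386


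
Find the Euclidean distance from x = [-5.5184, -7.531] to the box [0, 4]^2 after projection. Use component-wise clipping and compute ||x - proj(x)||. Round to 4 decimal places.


Project each component onto [0, 4].
clip(-5.5184) = 0.0, clip(-7.531) = 0.0
Projection = [0.0, 0.0]
Squared diffs: [30.4527, 56.716]
Distance = sqrt(87.1687) = 9.3364


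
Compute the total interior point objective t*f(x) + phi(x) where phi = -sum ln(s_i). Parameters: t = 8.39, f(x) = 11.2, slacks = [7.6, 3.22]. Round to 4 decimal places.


Step 1: Compute log-barrier.
ln values: [2.0281, 1.1694]
phi = -(2.0281 + 1.1694) = -3.1975
Step 2: Compute augmented objective.
t*f(x) = 8.39*11.2 = 93.968
Total = 93.968 - 3.1975 = 90.7705


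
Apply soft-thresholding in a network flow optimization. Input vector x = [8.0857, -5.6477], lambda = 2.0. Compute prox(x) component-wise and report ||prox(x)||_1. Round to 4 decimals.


Soft-thresholding with lambda = 2.0:
prox(8.0857) = sign(8.0857)*max(|8.0857| - 2.0, 0) = 6.0857
prox(-5.6477) = sign(-5.6477)*max(|-5.6477| - 2.0, 0) = -3.6477
prox(x) = [6.0857, -3.6477]
||prox(x)||_1 = 6.0857 + 3.6477 = 9.7334


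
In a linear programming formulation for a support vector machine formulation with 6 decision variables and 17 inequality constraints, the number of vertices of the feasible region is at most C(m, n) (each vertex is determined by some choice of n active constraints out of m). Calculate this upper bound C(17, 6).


Each vertex corresponds to some choice of n active constraints out of m, so the number of vertices is at most C(m, n) = m! / (n!(m-n)!).
m = 17, n = 6
Numerator: 17 * 16 * 15 * 14 * 13 * 12
Denominator: 6! = 720
C(17, 6) = 12376


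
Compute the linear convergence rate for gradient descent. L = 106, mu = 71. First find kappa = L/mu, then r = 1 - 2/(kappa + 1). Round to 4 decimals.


Step 1: Compute the condition number.
kappa = L/mu = 106/71 = 1.493
Step 2: Compute the convergence rate.
r = 1 - 2/(kappa + 1) = 1 - 2*mu/(L + mu) = (L - mu)/(L + mu) = 35/177 = 0.1977


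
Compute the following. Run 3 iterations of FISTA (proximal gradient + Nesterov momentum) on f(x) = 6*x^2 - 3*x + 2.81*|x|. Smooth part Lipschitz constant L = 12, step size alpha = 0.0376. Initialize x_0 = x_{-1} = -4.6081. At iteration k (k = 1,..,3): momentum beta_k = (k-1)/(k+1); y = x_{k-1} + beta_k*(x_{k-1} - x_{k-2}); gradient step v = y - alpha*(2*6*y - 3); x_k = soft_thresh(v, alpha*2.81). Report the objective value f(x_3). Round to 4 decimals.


FISTA on f(x) = 6*x^2 - 3*x + 2.81*|x|
L = 12, alpha = 0.0376
Iteration 1: beta = 0.0, y = -4.6081 + 0.0*(-4.6081 + 4.6081) = -4.6081
  grad(y) = -58.2972, v = y - alpha*grad = -2.4161
  prox(v) = soft_thresh(-2.4161, 0.1057) = -2.3105
Iteration 2: beta = 0.3333, y = -2.3105 + 0.3333*(-2.3105 + 4.6081) = -1.5446
  grad(y) = -21.5351, v = y - alpha*grad = -0.7349
  prox(v) = soft_thresh(-0.7349, 0.1057) = -0.6292
Iteration 3: beta = 0.5, y = -0.6292 + 0.5*(-0.6292 + 2.3105) = 0.2114
  grad(y) = -0.4631, v = y - alpha*grad = 0.2288
  prox(v) = soft_thresh(0.2288, 0.1057) = 0.1232
f(x_3) = 6*0.1232^2 - 3*0.1232 + 2.81*|0.1232| = 0.0676


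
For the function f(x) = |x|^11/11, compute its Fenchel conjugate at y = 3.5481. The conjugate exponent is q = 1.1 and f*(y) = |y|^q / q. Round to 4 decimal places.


The conjugate exponent q satisfies 1/p + 1/q = 1.
p = 11, so q = 11/(11 - 1) = 1.1
|y|^q = 3.5481^1.1 = 4.0271
f*(3.5481) = 4.0271 / 1.1 = 3.661


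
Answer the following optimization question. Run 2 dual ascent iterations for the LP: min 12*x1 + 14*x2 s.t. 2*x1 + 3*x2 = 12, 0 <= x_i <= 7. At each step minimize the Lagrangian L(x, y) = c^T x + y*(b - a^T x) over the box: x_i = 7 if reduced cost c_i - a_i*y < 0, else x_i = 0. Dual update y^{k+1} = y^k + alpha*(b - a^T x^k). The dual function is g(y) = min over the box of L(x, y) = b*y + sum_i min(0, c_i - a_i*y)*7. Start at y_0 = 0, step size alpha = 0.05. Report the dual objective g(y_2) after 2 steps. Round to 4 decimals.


Dual ascent for LP: min 12*x1 + 14*x2, 2*x1 + 3*x2 = 12, 0 <= x_i <= 7
Step 1: y^k = 0.0, reduced costs: (12.0, 14.0)
  x^k = (0.0, 0.0), subgradient = b - a^T x = 12.0
  y^{k+1} = 0.0 + 0.05*12.0 = 0.6
Step 2: y^k = 0.6, reduced costs: (10.8, 12.2)
  x^k = (0.0, 0.0), subgradient = b - a^T x = 12.0
  y^{k+1} = 0.6 + 0.05*12.0 = 1.2
Dual objective at y_2 = 1.2: reduced costs (9.6, 10.4), box minimizer x = (0.0, 0.0)
g(y_2) = b*y + (c1 - a1*y)*x1 + (c2 - a2*y)*x2 = 12*1.2 + 9.6*0.0 + 10.4*0.0 = 14.4 + 0.0 + 0.0 = 14.4


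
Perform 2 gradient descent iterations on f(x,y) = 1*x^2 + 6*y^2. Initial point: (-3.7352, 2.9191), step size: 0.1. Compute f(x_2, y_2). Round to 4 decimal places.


Gradient descent on f(x,y) = 1*x^2 + 6*y^2.
Starting point: (-3.7352, 2.9191), alpha = 0.1
Step 1: grad_x = 2*1*-3.7352 = -7.4704, grad_y = 2*6*2.9191 = 35.0292
  x_1 = -3.7352 - 0.1*-7.4704 = -2.9882
  y_1 = 2.9191 - 0.1*35.0292 = -0.5838
Step 2: grad_x = 2*1*-2.9882 = -5.9763, grad_y = 2*6*-0.5838 = -7.0058
  x_2 = -2.9882 - 0.1*-5.9763 = -2.3905
  y_2 = -0.5838 - 0.1*-7.0058 = 0.1168
f(-2.3905, 0.1168) = 1*(-2.3905)^2 + 6*0.1168^2 = 5.7964


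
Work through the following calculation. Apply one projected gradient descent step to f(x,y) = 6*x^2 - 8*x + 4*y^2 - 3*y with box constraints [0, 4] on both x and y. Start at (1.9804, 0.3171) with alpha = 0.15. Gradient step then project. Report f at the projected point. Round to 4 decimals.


Step 1: Compute gradient at (1.9804, 0.3171).
grad_x = 2*6*1.9804 - 8 = 15.7648
grad_y = 2*4*0.3171 - 3 = -0.4632
Step 2: Gradient step.
x_raw = 1.9804 - 0.15*15.7648 = -0.3843
y_raw = 0.3171 - 0.15*-0.4632 = 0.3866
Step 3: Project onto [0, 4].
x_proj = clip(-0.3843) = 0.0
y_proj = clip(0.3866) = 0.3866
Step 4: Evaluate f.
f(0.0, 0.3866) = -0.562


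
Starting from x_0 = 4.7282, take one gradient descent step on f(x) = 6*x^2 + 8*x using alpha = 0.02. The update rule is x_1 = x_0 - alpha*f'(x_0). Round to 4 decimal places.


We compute the gradient at x_0 and apply the update.
f'(x) = 12*x + 8
f'(4.7282) = 12*4.7282 + 8 = 64.7384
x_1 = 4.7282 - 0.02*64.7384 = 3.4334


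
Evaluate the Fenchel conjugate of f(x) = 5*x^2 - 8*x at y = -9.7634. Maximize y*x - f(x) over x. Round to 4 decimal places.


f*(y) = sup_x {y*x - a*x^2 - b*x} = sup_x {(y-b)*x - a*x^2}
FOC: (y - b) - 2a*x = 0 => x* = (y - b)/(2a)
x* = (-9.7634 + 8)/(2*5) = -0.1763
f*(-9.7634) = (y-b)^2/(4a) = (-9.7634 + 8)^2/(4*5)
= 3.1096/20 = 0.1555


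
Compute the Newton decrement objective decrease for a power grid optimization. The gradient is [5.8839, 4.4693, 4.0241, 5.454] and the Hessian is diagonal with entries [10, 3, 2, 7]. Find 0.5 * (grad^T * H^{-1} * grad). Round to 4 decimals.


Step 1: H is diagonal, so H^(-1) * g = [0.5884, 1.4898, 2.0121, 0.7791].
Step 2: g^T H^(-1) g = sum_i g_i^2 / H_ii
  = (5.8839)^2/10 + (4.4693)^2/3 + (4.0241)^2/2 + (5.454)^2/7
  = 3.462 + 6.6582 + 8.0967 + 4.2494 = 22.4664
Step 3: Objective decrease = 0.5 * g^T H^(-1) g = 11.2332


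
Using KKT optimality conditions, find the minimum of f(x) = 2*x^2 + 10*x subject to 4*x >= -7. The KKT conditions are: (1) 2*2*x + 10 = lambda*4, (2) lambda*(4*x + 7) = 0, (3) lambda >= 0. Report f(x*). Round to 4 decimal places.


Step 1: Try lambda = 0 (constraint inactive).
x_unc = -10/(2*2) = -2.5
Check: 4*-2.5 = -10.0 < -7 -- violated!
Step 2: Constraint must be active: 4*x = -7
x* = -7/4 = -1.75
lambda = (2*2*(-1.75) + 10)/4 = 0.75
Step 3: Compute optimal value.
f(x*) = 2*(-1.75)^2 + 10*(-1.75) = -11.375


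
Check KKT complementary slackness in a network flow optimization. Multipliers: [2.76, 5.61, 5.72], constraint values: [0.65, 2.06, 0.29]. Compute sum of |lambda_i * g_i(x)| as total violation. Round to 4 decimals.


KKT complementary slackness check:
lambda_1 * g_1 = 2.76 * 0.65 = 1.794
lambda_2 * g_2 = 5.61 * 2.06 = 11.5566
lambda_3 * g_3 = 5.72 * 0.29 = 1.6588
Total violation = 1.794 + 11.5566 + 1.6588 = 15.0094


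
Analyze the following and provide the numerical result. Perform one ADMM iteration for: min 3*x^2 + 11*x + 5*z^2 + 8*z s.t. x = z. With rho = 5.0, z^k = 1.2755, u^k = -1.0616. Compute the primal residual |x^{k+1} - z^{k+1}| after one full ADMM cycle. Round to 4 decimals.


ADMM iteration with rho = 5.0, z^k = 1.2755, u^k = -1.0616
Step 1: x-update.
Minimize 3*x^2 + 11*x + (5.0/2)*(x - 1.2755 - 1.0616)^2
FOC: (2*3 + 5.0)*x = -11 + 5.0*(1.2755 + 1.0616)
x^{k+1} = 0.0623
Step 2: z-update.
Minimize 5*z^2 + 8*z + (5.0/2)*(0.0623 - z - 1.0616)^2
FOC: (2*5 + 5.0)*z = -8 + 5.0*(0.0623 - 1.0616)
z^{k+1} = -0.8664
Step 3: u-update.
u^{k+1} = -1.0616 + 0.0623 + 0.8664 = -0.1329
Step 4: Primal residual = |0.0623 + 0.8664| = 0.9287


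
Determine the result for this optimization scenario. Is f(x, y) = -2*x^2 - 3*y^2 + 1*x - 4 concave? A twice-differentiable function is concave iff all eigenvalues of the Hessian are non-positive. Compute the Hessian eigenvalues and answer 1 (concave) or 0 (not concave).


The Hessian of f(x,y) = -2*x^2 - 3*y^2 + 1*x - 4 is:
H = [[-4, 0], [0, -6]]
Trace = -4 - 6 = -10
Determinant = -4*-6 - (0)^2 = 24
Discriminant = (-10)^2 - 4*24 = 4.0
Eigenvalues: lambda_1 = -6.0, lambda_2 = -4.0
The function is concave.

1


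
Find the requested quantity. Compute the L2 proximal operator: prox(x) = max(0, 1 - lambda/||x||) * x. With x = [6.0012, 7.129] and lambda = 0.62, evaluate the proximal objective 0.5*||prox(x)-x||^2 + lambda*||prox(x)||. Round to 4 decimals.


Step 1: Compute ||x||.
||x|| = 9.3186
Step 2: Compute scaling factor.
scale = max(0, 1 - 0.62/9.3186) = 0.9335
Step 3: prox(x) = [5.6019, 6.6547]
||prox(x)|| = 8.6986
Step 4: Proximal objective.
0.5*||prox-x||^2 = 0.1922
lambda*||prox|| = 5.3931
Total = 5.5854


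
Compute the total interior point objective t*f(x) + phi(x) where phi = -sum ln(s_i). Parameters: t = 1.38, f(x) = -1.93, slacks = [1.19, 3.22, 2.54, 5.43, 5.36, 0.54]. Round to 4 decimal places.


Step 1: Compute log-barrier.
ln values: [0.174, 1.1694, 0.9322, 1.6919, 1.679, -0.6162]
phi = -(0.174 + 1.1694 + 0.9322 + 1.6919 + 1.679 - 0.6162) = -5.0302
Step 2: Compute augmented objective.
t*f(x) = 1.38*-1.93 = -2.6634
Total = -2.6634 - 5.0302 = -7.6936


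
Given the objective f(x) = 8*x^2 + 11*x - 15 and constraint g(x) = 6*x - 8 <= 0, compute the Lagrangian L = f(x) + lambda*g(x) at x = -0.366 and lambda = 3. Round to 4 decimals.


Step 1: Evaluate f(x).
f(-0.366) = 8*(-0.366)^2 + 11*(-0.366) - 15 = -17.9544
Step 2: Evaluate g(x).
g(-0.366) = 6*-0.366 - 8 = -10.196
Step 3: Compute Lagrangian.
L = -17.9544 + 3*-10.196 = -48.5424


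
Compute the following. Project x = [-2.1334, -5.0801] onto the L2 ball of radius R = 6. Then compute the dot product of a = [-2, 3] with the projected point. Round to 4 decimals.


Step 1: Compute ||x|| (intermediates to 6 decimals).
||x|| = sqrt((-2.1334)^2 + (-5.0801)^2) = 5.509883
Step 2: Project.
Since ||x|| <= R, proj = x (no scaling needed).
proj(x) = [-2.1334, -5.0801]
Step 3: Dot product.
a^T * proj(x) = -2*(-2.1334) + 3*(-5.0801) = -10.9735


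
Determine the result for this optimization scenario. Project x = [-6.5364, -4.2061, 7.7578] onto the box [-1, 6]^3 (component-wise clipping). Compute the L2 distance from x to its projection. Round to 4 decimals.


Project each component onto [-1, 6].
clip(-6.5364) = -1.0, clip(-4.2061) = -1.0, clip(7.7578) = 6.0
Projection = [-1.0, -1.0, 6.0]
Squared diffs: [30.6517, 10.2791, 3.0899]
Distance = sqrt(44.0207) = 6.6348


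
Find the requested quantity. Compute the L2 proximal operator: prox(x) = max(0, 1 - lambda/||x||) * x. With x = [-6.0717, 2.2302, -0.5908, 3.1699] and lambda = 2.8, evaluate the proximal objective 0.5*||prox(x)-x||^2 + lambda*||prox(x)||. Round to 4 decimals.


Step 1: Compute ||x||.
||x|| = 7.2275
Step 2: Compute scaling factor.
scale = max(0, 1 - 2.8/7.2275) = 0.6126
Step 3: prox(x) = [-3.7195, 1.3662, -0.3619, 1.9419]
||prox(x)|| = 4.4275
Step 4: Proximal objective.
0.5*||prox-x||^2 = 3.92
lambda*||prox|| = 12.397
Total = 16.317


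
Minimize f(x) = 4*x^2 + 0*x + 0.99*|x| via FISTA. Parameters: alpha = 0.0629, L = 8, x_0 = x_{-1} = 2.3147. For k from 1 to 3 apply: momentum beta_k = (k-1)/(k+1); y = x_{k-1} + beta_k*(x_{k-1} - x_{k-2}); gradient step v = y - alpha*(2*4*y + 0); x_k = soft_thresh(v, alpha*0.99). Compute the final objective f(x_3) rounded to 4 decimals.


FISTA on f(x) = 4*x^2 + 0*x + 0.99*|x|
L = 8, alpha = 0.0629
Iteration 1: beta = 0.0, y = 2.3147 + 0.0*(2.3147 - 2.3147) = 2.3147
  grad(y) = 18.5176, v = y - alpha*grad = 1.1499
  prox(v) = soft_thresh(1.1499, 0.0623) = 1.0877
Iteration 2: beta = 0.3333, y = 1.0877 + 0.3333*(1.0877 - 2.3147) = 0.6787
  grad(y) = 5.4293, v = y - alpha*grad = 0.3372
  prox(v) = soft_thresh(0.3372, 0.0623) = 0.2749
Iteration 3: beta = 0.5, y = 0.2749 + 0.5*(0.2749 - 1.0877) = -0.1315
  grad(y) = -1.052, v = y - alpha*grad = -0.0653
  prox(v) = soft_thresh(-0.0653, 0.0623) = -0.0031
f(x_3) = 4*(-0.0031)^2 + 0*(-0.0031) + 0.99*|-0.0031| = 0.0031


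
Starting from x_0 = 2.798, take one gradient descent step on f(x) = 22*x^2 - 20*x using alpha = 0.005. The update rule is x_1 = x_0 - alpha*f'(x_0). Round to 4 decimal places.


We compute the gradient at x_0 and apply the update.
f'(x) = 44*x - 20
f'(2.798) = 44*2.798 - 20 = 103.112
x_1 = 2.798 - 0.005*103.112 = 2.2824


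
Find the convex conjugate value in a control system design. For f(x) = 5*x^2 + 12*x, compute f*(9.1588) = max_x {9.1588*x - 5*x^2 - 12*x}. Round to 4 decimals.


f*(y) = sup_x {y*x - a*x^2 - b*x} = sup_x {(y-b)*x - a*x^2}
FOC: (y - b) - 2a*x = 0 => x* = (y - b)/(2a)
x* = (9.1588 - 12)/(2*5) = -0.2841
f*(9.1588) = (y-b)^2/(4a) = (9.1588 - 12)^2/(4*5)
= 8.0724/20 = 0.4036


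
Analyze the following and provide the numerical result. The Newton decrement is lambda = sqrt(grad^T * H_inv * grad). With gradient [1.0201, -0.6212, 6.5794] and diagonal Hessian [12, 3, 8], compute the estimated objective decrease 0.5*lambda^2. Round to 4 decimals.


Step 1: H is diagonal, so H^(-1) * g = [0.085, -0.2071, 0.8224].
Step 2: g^T H^(-1) g = sum_i g_i^2 / H_ii
  = (1.0201)^2/12 + (-0.6212)^2/3 + (6.5794)^2/8
  = 0.0867 + 0.1286 + 5.4111 = 5.6264
Step 3: Objective decrease = 0.5 * g^T H^(-1) g = 2.8132


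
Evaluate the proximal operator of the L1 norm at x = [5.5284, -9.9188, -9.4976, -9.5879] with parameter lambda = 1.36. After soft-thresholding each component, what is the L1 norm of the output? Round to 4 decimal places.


Soft-thresholding with lambda = 1.36:
prox(5.5284) = sign(5.5284)*max(|5.5284| - 1.36, 0) = 4.1684
prox(-9.9188) = sign(-9.9188)*max(|-9.9188| - 1.36, 0) = -8.5588
prox(-9.4976) = sign(-9.4976)*max(|-9.4976| - 1.36, 0) = -8.1376
prox(-9.5879) = sign(-9.5879)*max(|-9.5879| - 1.36, 0) = -8.2279
prox(x) = [4.1684, -8.5588, -8.1376, -8.2279]
||prox(x)||_1 = 4.1684 + 8.5588 + 8.1376 + 8.2279 = 29.0927


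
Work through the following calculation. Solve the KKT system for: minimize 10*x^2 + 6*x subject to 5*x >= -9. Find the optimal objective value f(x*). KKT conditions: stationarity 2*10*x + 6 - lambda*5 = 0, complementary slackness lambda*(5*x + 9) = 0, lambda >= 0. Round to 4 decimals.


Step 1: Try lambda = 0 (constraint inactive).
Stationarity: 2*10*x + 6 = 0
x* = -6/(2*10) = -0.3
Check constraint: 5*-0.3 = -1.5 >= -9 -- satisfied.
Step 2: Compute optimal value.
f(x*) = 10*(-0.3)^2 + 6*(-0.3) = -0.9


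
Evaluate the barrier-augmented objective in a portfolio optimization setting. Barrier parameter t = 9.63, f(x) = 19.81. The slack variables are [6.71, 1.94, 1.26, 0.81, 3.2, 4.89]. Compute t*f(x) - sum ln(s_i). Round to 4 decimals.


Step 1: Compute log-barrier.
ln values: [1.9036, 0.6627, 0.2311, -0.2107, 1.1632, 1.5872]
phi = -(1.9036 + 0.6627 + 0.2311 - 0.2107 + 1.1632 + 1.5872) = -5.337
Step 2: Compute augmented objective.
t*f(x) = 9.63*19.81 = 190.7703
Total = 190.7703 - 5.337 = 185.4333


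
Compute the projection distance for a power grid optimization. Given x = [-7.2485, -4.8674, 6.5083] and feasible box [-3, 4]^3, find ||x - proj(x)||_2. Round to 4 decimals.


Project each component onto [-3, 4].
clip(-7.2485) = -3.0, clip(-4.8674) = -3.0, clip(6.5083) = 4.0
Projection = [-3.0, -3.0, 4.0]
Squared diffs: [18.0498, 3.4872, 6.2916]
Distance = sqrt(27.8286) = 5.2753


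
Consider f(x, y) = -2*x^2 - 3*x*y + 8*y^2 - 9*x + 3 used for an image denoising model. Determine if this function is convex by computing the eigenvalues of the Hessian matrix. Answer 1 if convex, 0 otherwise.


The Hessian of f(x,y) = -2*x^2 - 3*x*y + 8*y^2 - 9*x + 3 is:
H = [[-4, -3], [-3, 16]]
Trace = -4 + 16 = 12
Determinant = -4*16 - (-3)^2 = -73
Discriminant = (12)^2 - 4*-73 = 436.0
Eigenvalues: lambda_1 = -4.4403, lambda_2 = 16.4403
The function is not convex.

0


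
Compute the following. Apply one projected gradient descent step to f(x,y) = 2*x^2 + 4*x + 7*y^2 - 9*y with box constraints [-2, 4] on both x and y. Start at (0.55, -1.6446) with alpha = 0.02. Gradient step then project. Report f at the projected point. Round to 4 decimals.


Step 1: Compute gradient at (0.55, -1.6446).
grad_x = 2*2*0.55 + 4 = 6.2
grad_y = 2*7*-1.6446 - 9 = -32.0244
Step 2: Gradient step.
x_raw = 0.55 - 0.02*6.2 = 0.426
y_raw = -1.6446 - 0.02*-32.0244 = -1.0041
Step 3: Project onto [-2, 4].
x_proj = clip(0.426) = 0.426
y_proj = clip(-1.0041) = -1.0041
Step 4: Evaluate f.
f(0.426, -1.0041) = 18.1616


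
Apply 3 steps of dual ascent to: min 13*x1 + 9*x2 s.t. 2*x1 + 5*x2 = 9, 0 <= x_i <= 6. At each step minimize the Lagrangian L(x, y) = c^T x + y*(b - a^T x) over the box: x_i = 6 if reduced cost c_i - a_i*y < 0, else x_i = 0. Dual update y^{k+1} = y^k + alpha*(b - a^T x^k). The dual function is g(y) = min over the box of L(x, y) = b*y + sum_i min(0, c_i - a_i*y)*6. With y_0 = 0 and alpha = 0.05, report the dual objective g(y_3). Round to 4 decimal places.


Dual ascent for LP: min 13*x1 + 9*x2, 2*x1 + 5*x2 = 9, 0 <= x_i <= 6
Step 1: y^k = 0.0, reduced costs: (13.0, 9.0)
  x^k = (0.0, 0.0), subgradient = b - a^T x = 9.0
  y^{k+1} = 0.0 + 0.05*9.0 = 0.45
Step 2: y^k = 0.45, reduced costs: (12.1, 6.75)
  x^k = (0.0, 0.0), subgradient = b - a^T x = 9.0
  y^{k+1} = 0.45 + 0.05*9.0 = 0.9
Step 3: y^k = 0.9, reduced costs: (11.2, 4.5)
  x^k = (0.0, 0.0), subgradient = b - a^T x = 9.0
  y^{k+1} = 0.9 + 0.05*9.0 = 1.35
Dual objective at y_3 = 1.35: reduced costs (10.3, 2.25), box minimizer x = (0.0, 0.0)
g(y_3) = b*y + (c1 - a1*y)*x1 + (c2 - a2*y)*x2 = 9*1.35 + 10.3*0.0 + 2.25*0.0 = 12.15 + 0.0 + 0.0 = 12.15


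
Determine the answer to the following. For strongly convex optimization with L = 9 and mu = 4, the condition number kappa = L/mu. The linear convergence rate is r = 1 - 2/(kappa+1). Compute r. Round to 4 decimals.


Step 1: Compute the condition number.
kappa = L/mu = 9/4 = 2.25
Step 2: Compute the convergence rate.
r = 1 - 2/(kappa + 1) = 1 - 2*mu/(L + mu) = (L - mu)/(L + mu) = 5/13 = 0.3846


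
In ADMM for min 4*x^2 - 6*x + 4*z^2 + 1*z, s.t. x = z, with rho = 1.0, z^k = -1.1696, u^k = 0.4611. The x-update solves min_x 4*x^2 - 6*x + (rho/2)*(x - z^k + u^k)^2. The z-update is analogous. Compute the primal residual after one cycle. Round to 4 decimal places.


ADMM iteration with rho = 1.0, z^k = -1.1696, u^k = 0.4611
Step 1: x-update.
Minimize 4*x^2 - 6*x + (1.0/2)*(x + 1.1696 + 0.4611)^2
FOC: (2*4 + 1.0)*x = 6 + 1.0*(-1.1696 - 0.4611)
x^{k+1} = 0.4855
Step 2: z-update.
Minimize 4*z^2 + 1*z + (1.0/2)*(0.4855 - z + 0.4611)^2
FOC: (2*4 + 1.0)*z = -1 + 1.0*(0.4855 + 0.4611)
z^{k+1} = -0.0059
Step 3: u-update.
u^{k+1} = 0.4611 + 0.4855 + 0.0059 = 0.9525
Step 4: Primal residual = |0.4855 + 0.0059| = 0.4914


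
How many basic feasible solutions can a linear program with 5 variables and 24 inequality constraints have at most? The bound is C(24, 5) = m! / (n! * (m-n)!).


Each vertex corresponds to some choice of n active constraints out of m, so the number of vertices is at most C(m, n) = m! / (n!(m-n)!).
m = 24, n = 5
Numerator: 24 * 23 * 22 * 21 * 20
Denominator: 5! = 120
C(24, 5) = 42504


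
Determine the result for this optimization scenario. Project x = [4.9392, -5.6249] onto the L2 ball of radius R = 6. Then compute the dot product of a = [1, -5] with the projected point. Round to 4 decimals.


Step 1: Compute ||x|| (intermediates to 6 decimals).
||x|| = sqrt(4.9392^2 + (-5.6249)^2) = 7.485666
Step 2: Project.
Since ||x|| > R, scale = R/||x|| = 6/7.485666 = 0.801532, proj(x) = scale * x
proj(x) = [3.958927, -4.508537]
Step 3: Dot product.
a^T * proj(x) = 1*3.958927 - 5*(-4.508537) = 26.5016


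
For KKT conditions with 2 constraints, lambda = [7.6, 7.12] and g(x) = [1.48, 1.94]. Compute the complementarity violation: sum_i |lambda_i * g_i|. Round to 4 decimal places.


KKT complementary slackness check:
lambda_1 * g_1 = 7.6 * 1.48 = 11.248
lambda_2 * g_2 = 7.12 * 1.94 = 13.8128
Total violation = 11.248 + 13.8128 = 25.0608


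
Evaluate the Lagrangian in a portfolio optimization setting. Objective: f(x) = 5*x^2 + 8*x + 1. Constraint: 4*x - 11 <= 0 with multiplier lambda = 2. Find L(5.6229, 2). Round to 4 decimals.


Step 1: Evaluate f(x).
f(5.6229) = 5*5.6229^2 + 8*5.6229 + 1 = 204.0682
Step 2: Evaluate g(x).
g(5.6229) = 4*5.6229 - 11 = 11.4916
Step 3: Compute Lagrangian.
L = 204.0682 + 2*11.4916 = 227.0514


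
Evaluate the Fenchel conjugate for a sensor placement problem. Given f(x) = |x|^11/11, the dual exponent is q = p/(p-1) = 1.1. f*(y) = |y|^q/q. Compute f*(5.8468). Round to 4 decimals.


The conjugate exponent q satisfies 1/p + 1/q = 1.
p = 11, so q = 11/(11 - 1) = 1.1
|y|^q = 5.8468^1.1 = 6.9761
f*(5.8468) = 6.9761 / 1.1 = 6.3419


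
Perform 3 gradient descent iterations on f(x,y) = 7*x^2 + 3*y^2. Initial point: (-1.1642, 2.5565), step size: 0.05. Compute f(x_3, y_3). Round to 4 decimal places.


Gradient descent on f(x,y) = 7*x^2 + 3*y^2.
Starting point: (-1.1642, 2.5565), alpha = 0.05
Step 1: grad_x = 2*7*-1.1642 = -16.2988, grad_y = 2*3*2.5565 = 15.339
  x_1 = -1.1642 - 0.05*-16.2988 = -0.3493
  y_1 = 2.5565 - 0.05*15.339 = 1.7896
Step 2: grad_x = 2*7*-0.3493 = -4.8896, grad_y = 2*3*1.7896 = 10.7373
  x_2 = -0.3493 - 0.05*-4.8896 = -0.1048
  y_2 = 1.7896 - 0.05*10.7373 = 1.2527
Step 3: grad_x = 2*7*-0.1048 = -1.4669, grad_y = 2*3*1.2527 = 7.5161
  x_3 = -0.1048 - 0.05*-1.4669 = -0.0314
  y_3 = 1.2527 - 0.05*7.5161 = 0.8769
f(-0.0314, 0.8769) = 7*(-0.0314)^2 + 3*0.8769^2 = 2.3137


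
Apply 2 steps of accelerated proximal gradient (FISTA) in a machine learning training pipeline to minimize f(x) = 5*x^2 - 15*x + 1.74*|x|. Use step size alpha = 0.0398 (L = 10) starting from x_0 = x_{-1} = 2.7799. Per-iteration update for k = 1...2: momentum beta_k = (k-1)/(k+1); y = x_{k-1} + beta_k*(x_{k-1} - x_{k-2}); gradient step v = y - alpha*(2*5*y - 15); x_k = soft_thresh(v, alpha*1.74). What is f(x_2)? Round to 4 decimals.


FISTA on f(x) = 5*x^2 - 15*x + 1.74*|x|
L = 10, alpha = 0.0398
Iteration 1: beta = 0.0, y = 2.7799 + 0.0*(2.7799 - 2.7799) = 2.7799
  grad(y) = 12.799, v = y - alpha*grad = 2.2705
  prox(v) = soft_thresh(2.2705, 0.0693) = 2.2012
Iteration 2: beta = 0.3333, y = 2.2012 + 0.3333*(2.2012 - 2.7799) = 2.0084
  grad(y) = 5.0836, v = y - alpha*grad = 1.806
  prox(v) = soft_thresh(1.806, 0.0693) = 1.7368
f(x_2) = 5*1.7368^2 - 15*1.7368 + 1.74*|1.7368| = -7.9477


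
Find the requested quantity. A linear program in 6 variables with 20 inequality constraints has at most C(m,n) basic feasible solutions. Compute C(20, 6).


Each vertex corresponds to some choice of n active constraints out of m, so the number of vertices is at most C(m, n) = m! / (n!(m-n)!).
m = 20, n = 6
Numerator: 20 * 19 * 18 * 17 * 16 * 15
Denominator: 6! = 720
C(20, 6) = 38760


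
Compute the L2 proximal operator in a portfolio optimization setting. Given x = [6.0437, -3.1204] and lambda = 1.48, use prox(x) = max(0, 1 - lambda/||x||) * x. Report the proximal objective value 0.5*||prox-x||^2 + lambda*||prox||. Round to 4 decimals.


Step 1: Compute ||x||.
||x|| = 6.8017
Step 2: Compute scaling factor.
scale = max(0, 1 - 1.48/6.8017) = 0.7824
Step 3: prox(x) = [4.7286, -2.4414]
||prox(x)|| = 5.3217
Step 4: Proximal objective.
0.5*||prox-x||^2 = 1.0952
lambda*||prox|| = 7.8761
Total = 8.9713


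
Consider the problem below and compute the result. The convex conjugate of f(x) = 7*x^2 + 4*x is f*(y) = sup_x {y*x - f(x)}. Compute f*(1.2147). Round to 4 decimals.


f*(y) = sup_x {y*x - a*x^2 - b*x} = sup_x {(y-b)*x - a*x^2}
FOC: (y - b) - 2a*x = 0 => x* = (y - b)/(2a)
x* = (1.2147 - 4)/(2*7) = -0.199
f*(1.2147) = (y-b)^2/(4a) = (1.2147 - 4)^2/(4*7)
= 7.7579/28 = 0.2771


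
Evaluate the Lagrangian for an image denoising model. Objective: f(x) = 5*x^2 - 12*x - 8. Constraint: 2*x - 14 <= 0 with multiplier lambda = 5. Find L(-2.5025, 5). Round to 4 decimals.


Step 1: Evaluate f(x).
f(-2.5025) = 5*(-2.5025)^2 - 12*(-2.5025) - 8 = 53.3425
Step 2: Evaluate g(x).
g(-2.5025) = 2*-2.5025 - 14 = -19.005
Step 3: Compute Lagrangian.
L = 53.3425 + 5*-19.005 = -41.6825


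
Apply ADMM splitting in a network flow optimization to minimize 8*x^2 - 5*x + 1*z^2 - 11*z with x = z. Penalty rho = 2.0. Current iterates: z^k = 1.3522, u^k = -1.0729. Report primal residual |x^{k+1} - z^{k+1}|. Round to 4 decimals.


ADMM iteration with rho = 2.0, z^k = 1.3522, u^k = -1.0729
Step 1: x-update.
Minimize 8*x^2 - 5*x + (2.0/2)*(x - 1.3522 - 1.0729)^2
FOC: (2*8 + 2.0)*x = 5 + 2.0*(1.3522 + 1.0729)
x^{k+1} = 0.5472
Step 2: z-update.
Minimize 1*z^2 - 11*z + (2.0/2)*(0.5472 - z - 1.0729)^2
FOC: (2*1 + 2.0)*z = 11 + 2.0*(0.5472 - 1.0729)
z^{k+1} = 2.4872
Step 3: u-update.
u^{k+1} = -1.0729 + 0.5472 - 2.4872 = -3.0128
Step 4: Primal residual = |0.5472 - 2.4872| = 1.9399


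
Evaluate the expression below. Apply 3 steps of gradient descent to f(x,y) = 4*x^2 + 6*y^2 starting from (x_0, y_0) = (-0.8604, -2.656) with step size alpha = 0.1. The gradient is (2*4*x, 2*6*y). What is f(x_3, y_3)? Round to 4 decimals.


Gradient descent on f(x,y) = 4*x^2 + 6*y^2.
Starting point: (-0.8604, -2.656), alpha = 0.1
Step 1: grad_x = 2*4*-0.8604 = -6.8832, grad_y = 2*6*-2.656 = -31.872
  x_1 = -0.8604 - 0.1*-6.8832 = -0.1721
  y_1 = -2.656 - 0.1*-31.872 = 0.5312
Step 2: grad_x = 2*4*-0.1721 = -1.3766, grad_y = 2*6*0.5312 = 6.3744
  x_2 = -0.1721 - 0.1*-1.3766 = -0.0344
  y_2 = 0.5312 - 0.1*6.3744 = -0.1062
Step 3: grad_x = 2*4*-0.0344 = -0.2753, grad_y = 2*6*-0.1062 = -1.2749
  x_3 = -0.0344 - 0.1*-0.2753 = -0.0069
  y_3 = -0.1062 - 0.1*-1.2749 = 0.0212
f(-0.0069, 0.0212) = 4*(-0.0069)^2 + 6*0.0212^2 = 0.0029


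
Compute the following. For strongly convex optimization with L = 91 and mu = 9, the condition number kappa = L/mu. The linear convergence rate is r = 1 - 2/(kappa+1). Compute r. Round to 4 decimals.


Step 1: Compute the condition number.
kappa = L/mu = 91/9 = 10.1111
Step 2: Compute the convergence rate.
r = 1 - 2/(kappa + 1) = 1 - 2*mu/(L + mu) = (L - mu)/(L + mu) = 82/100 = 0.82


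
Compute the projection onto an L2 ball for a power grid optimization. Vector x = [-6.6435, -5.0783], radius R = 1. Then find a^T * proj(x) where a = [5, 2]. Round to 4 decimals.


Step 1: Compute ||x|| (intermediates to 6 decimals).
||x|| = sqrt((-6.6435)^2 + (-5.0783)^2) = 8.36213
Step 2: Project.
Since ||x|| > R, scale = R/||x|| = 1/8.36213 = 0.119587, proj(x) = scale * x
proj(x) = [-0.794476, -0.607299]
Step 3: Dot product.
a^T * proj(x) = 5*(-0.794476) + 2*(-0.607299) = -5.187


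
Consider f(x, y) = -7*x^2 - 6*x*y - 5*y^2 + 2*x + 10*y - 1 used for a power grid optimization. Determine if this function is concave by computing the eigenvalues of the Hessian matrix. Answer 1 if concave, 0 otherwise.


The Hessian of f(x,y) = -7*x^2 - 6*x*y - 5*y^2 + 2*x + 10*y - 1 is:
H = [[-14, -6], [-6, -10]]
Trace = -14 - 10 = -24
Determinant = -14*-10 - (-6)^2 = 104
Discriminant = (-24)^2 - 4*104 = 160.0
Eigenvalues: lambda_1 = -18.3246, lambda_2 = -5.6754
The function is concave.

1


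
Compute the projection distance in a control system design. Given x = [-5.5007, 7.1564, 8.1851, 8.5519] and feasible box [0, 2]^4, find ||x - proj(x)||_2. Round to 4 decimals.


Project each component onto [0, 2].
clip(-5.5007) = 0.0, clip(7.1564) = 2.0, clip(8.1851) = 2.0, clip(8.5519) = 2.0
Projection = [0.0, 2.0, 2.0, 2.0]
Squared diffs: [30.2577, 26.5885, 38.2555, 42.9274]
Distance = sqrt(138.0291) = 11.7486


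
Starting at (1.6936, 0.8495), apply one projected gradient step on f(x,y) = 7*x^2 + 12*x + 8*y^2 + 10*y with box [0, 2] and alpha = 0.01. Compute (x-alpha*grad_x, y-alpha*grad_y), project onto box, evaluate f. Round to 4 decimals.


Step 1: Compute gradient at (1.6936, 0.8495).
grad_x = 2*7*1.6936 + 12 = 35.7104
grad_y = 2*8*0.8495 + 10 = 23.592
Step 2: Gradient step.
x_raw = 1.6936 - 0.01*35.7104 = 1.3365
y_raw = 0.8495 - 0.01*23.592 = 0.6136
Step 3: Project onto [0, 2].
x_proj = clip(1.3365) = 1.3365
y_proj = clip(0.6136) = 0.6136
Step 4: Evaluate f.
f(1.3365, 0.6136) = 37.6891


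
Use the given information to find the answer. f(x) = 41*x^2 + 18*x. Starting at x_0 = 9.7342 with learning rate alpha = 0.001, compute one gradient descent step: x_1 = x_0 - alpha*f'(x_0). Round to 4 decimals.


We compute the gradient at x_0 and apply the update.
f'(x) = 82*x + 18
f'(9.7342) = 82*9.7342 + 18 = 816.2044
x_1 = 9.7342 - 0.001*816.2044 = 8.918


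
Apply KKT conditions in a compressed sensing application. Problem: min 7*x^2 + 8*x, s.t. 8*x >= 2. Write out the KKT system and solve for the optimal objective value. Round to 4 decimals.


Step 1: Try lambda = 0 (constraint inactive).
x_unc = -8/(2*7) = -0.5714
Check: 8*-0.5714 = -4.5712 < 2 -- violated!
Step 2: Constraint must be active: 8*x = 2
x* = 2/8 = 0.25
lambda = (2*7*0.25 + 8)/8 = 1.4375
Step 3: Compute optimal value.
f(x*) = 7*0.25^2 + 8*0.25 = 2.4375


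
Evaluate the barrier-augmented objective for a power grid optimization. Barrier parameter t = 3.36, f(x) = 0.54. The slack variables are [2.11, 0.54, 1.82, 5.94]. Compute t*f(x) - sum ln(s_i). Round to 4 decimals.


Step 1: Compute log-barrier.
ln values: [0.7467, -0.6162, 0.5988, 1.7817]
phi = -(0.7467 - 0.6162 + 0.5988 + 1.7817) = -2.511
Step 2: Compute augmented objective.
t*f(x) = 3.36*0.54 = 1.8144
Total = 1.8144 - 2.511 = -0.6966
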